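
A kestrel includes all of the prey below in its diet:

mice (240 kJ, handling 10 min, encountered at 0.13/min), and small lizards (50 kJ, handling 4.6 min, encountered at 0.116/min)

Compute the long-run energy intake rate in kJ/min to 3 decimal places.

13.058 kJ/min

Energy encountered per unit search time: 0.13×240 + 0.116×50 = 37 kJ/min.
Handling time per unit search time: 0.13×10 + 0.116×4.6 = 1.834.
Rate = 37/(1 + 1.834) = 13.06 kJ/min.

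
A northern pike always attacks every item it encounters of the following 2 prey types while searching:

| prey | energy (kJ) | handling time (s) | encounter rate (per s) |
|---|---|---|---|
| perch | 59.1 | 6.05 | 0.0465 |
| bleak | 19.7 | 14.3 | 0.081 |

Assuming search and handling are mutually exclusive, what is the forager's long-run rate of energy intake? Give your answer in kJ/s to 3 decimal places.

1.781 kJ/s

R = Σλ_iE_i / (1 + Σλ_ih_i)
Numerator: 0.0465×59.1 + 0.081×19.7 = 4.344
Denominator: 1 + 0.0465×6.05 + 0.081×14.3 = 2.44
R = 4.344/2.44 = 1.781 kJ/s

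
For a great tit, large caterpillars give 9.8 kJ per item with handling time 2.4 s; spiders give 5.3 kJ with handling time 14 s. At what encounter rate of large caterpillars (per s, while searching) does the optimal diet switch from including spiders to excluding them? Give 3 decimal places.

Drop spiders once their profitability E₂/h₂ falls below the rate achievable on large caterpillars alone: E₂/h₂ = λE₁/(1 + λh₁).
Solve for λ: λE₁h₂ = E₂(1 + λh₁) → λ(E₁h₂ − E₂h₁) = E₂ → λ = E₂/(E₁h₂ − E₂h₁).
λ = 5.3/(9.8×14 − 5.3×2.4) = 5.3/124.5 = 0.04258 per s.

0.043 per s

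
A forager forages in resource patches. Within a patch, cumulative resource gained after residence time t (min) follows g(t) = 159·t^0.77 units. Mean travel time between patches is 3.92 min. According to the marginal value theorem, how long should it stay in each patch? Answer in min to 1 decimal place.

13.1 min

By the marginal value theorem, leave when the instantaneous gain rate g'(t) equals the habitat-wide average g(t)/(T + t).
g'(t) = 0.77·159·t^-0.23. Setting 0.77·159·t^-0.23 = 159·t^0.77/(3.92+t) gives 0.77(3.92+t) = t, so 0.23·t = 0.77×3.92.
t* = 0.77×3.92/0.23 = 13.12 min.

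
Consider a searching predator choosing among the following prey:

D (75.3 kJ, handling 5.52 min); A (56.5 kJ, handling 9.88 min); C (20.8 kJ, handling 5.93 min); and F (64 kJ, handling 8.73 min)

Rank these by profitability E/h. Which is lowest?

Profitability E/h (kJ/min): D = 75.3/5.52 = 13.6, A = 56.5/9.88 = 5.72, C = 20.8/5.93 = 3.51, F = 64/8.73 = 7.33.
Ranked: D > F > A > C.

C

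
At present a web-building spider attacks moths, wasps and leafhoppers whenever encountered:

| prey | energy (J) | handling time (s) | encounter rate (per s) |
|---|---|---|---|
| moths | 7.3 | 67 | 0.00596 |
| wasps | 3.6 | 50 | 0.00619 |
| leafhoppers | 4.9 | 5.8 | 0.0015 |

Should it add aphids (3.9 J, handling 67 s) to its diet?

Intake rate on the current diet: R = (0.00596×7.3 + 0.00619×3.6 + 0.0015×4.9) / (1 + 0.00596×67 + 0.00619×50 + 0.0015×5.8) = 0.07314/1.718 = 0.04259 J/s.
aphids: E/h = 3.9/67 = 0.05821 J/s.
Since 0.05821 > R, including aphids increases the long-run rate.

Yes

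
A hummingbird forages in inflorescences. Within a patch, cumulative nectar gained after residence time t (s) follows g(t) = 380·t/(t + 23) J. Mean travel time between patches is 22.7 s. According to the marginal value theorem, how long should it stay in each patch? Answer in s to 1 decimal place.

Maximise g(t)/(T+t): set derivative to zero → g'(t)(T+t) = g(t).
g'(t) = 380·23/(t + 23)². Setting 380·23/(t+23)² = 380t/[(t+23)(22.7+t)] gives 23(22.7+t) = t(t+23), so t² = 23×22.7 = 522.1.
t* = √522.1 = 22.85 s.

22.8 s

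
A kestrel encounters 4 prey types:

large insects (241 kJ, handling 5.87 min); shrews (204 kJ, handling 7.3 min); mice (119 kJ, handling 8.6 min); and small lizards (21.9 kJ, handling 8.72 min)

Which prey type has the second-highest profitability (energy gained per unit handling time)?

shrews

Profitability E/h (kJ/min): large insects = 241/5.87 = 41.1, shrews = 204/7.3 = 27.9, mice = 119/8.6 = 13.8, small lizards = 21.9/8.72 = 2.51.
Ranked: large insects > shrews > mice > small lizards.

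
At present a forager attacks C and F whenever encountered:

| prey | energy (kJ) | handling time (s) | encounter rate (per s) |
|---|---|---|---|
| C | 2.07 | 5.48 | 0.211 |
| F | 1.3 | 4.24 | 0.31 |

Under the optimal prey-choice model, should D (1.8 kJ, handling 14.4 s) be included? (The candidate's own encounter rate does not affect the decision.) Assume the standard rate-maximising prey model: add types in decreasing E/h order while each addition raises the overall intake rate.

No

On C and F alone, R = ΣλE/(1+Σλh) = 0.8398/3.471 = 0.242 kJ/s.
D: E/h = 1.8/14.4 = 0.125 kJ/s.
Since 0.125 < R, time spent handling D is better spent searching.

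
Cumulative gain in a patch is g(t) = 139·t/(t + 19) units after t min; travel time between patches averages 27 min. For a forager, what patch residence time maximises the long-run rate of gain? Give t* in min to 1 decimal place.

Optimal t* satisfies g'(t*) = g(t*)/(T + t*).
g'(t) = 139·19/(t + 19)². Setting 139·19/(t+19)² = 139t/[(t+19)(27+t)] gives 19(27+t) = t(t+19), so t² = 19×27 = 513.
t* = √513 = 22.65 min.

22.6 min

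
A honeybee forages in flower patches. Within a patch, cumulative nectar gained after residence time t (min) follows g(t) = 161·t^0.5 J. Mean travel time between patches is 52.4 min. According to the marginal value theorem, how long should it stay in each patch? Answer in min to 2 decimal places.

52.40 min

Maximise g(t)/(T+t): set derivative to zero → g'(t)(T+t) = g(t).
g'(t) = 0.5·161·t^-0.5. Setting 0.5·161·t^-0.5 = 161·t^0.5/(52.4+t) gives 0.5(52.4+t) = t, so 0.50·t = 0.5×52.4.
t* = 0.5×52.4/0.50 = 52.4 min.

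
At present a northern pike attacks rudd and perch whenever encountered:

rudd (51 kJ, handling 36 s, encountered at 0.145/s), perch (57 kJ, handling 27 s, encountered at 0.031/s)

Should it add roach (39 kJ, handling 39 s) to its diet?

No

Intake rate on the current diet: R = (0.145×51 + 0.031×57) / (1 + 0.145×36 + 0.031×27) = 9.162/7.057 = 1.298 kJ/s.
Profitability of roach: 39/39 = 1 kJ/s.
Since 1 < R, time spent handling roach is better spent searching.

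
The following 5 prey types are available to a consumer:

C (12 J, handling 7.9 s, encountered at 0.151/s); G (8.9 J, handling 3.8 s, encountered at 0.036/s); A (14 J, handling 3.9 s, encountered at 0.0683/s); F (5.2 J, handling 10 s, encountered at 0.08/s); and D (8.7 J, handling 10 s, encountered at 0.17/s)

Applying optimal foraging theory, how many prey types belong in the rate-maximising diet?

Profitabilities (E/h, J/s): A 3.59, G 2.34, C 1.52, D 0.87, F 0.52. Add prey in this order while the next type's profitability exceeds the intake rate on those already taken.
Rate on top 1: 0.7551. G: 2.34 > 0.7551 → include.
Rate on top 2: 0.9098. C: 1.52 > 0.9098 → include.
Rate on top 3: 1.19. D: 0.87 < 1.19 → exclude; stop.
Optimal diet: A, G, C — 3 of 5 types.

3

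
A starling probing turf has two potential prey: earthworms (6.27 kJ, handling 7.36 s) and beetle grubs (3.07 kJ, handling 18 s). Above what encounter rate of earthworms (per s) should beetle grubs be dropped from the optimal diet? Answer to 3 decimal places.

0.034 per s

The zero-one rule: include beetle grubs iff E₂/h₂ > λE₁/(1+λh₁). Equality gives the switch point.
λE₁h₂ = E₂ + λE₂h₁ ⇒ λ = E₂/(E₁h₂ − E₂h₁) = 3.07/(112.9 − 22.6) = 0.03401 per s.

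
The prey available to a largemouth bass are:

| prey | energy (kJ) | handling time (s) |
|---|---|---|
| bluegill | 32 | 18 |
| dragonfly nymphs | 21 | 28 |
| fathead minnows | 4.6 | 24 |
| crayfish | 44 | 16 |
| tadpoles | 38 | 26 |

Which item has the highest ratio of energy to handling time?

In descending order of E/h:
crayfish: 44/16 = 2.75 kJ/s
bluegill: 32/18 = 1.78 kJ/s
tadpoles: 38/26 = 1.46 kJ/s
dragonfly nymphs: 21/28 = 0.75 kJ/s
fathead minnows: 4.6/24 = 0.192 kJ/s

crayfish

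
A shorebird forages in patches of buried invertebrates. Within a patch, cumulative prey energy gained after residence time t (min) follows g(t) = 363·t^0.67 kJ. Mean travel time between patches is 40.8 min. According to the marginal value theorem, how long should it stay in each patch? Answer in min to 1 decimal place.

82.8 min

By the marginal value theorem, leave when the instantaneous gain rate g'(t) equals the habitat-wide average g(t)/(T + t).
g'(t) = 0.67·363·t^-0.33. Setting 0.67·363·t^-0.33 = 363·t^0.67/(40.8+t) gives 0.67(40.8+t) = t, so 0.33·t = 0.67×40.8.
t* = 0.67×40.8/0.33 = 82.84 min.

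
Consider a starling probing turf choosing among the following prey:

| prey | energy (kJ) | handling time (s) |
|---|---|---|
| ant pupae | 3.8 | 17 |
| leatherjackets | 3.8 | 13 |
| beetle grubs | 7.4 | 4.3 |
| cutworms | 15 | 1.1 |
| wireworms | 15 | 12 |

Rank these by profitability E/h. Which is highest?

Profitability E/h (kJ/s): ant pupae = 3.8/17 = 0.224, leatherjackets = 3.8/13 = 0.292, beetle grubs = 7.4/4.3 = 1.72, cutworms = 15/1.1 = 13.6, wireworms = 15/12 = 1.25.
Ranked: cutworms > beetle grubs > wireworms > leatherjackets > ant pupae.

cutworms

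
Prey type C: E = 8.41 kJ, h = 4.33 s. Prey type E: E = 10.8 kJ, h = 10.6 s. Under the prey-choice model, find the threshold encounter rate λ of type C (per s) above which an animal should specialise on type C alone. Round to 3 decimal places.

The zero-one rule: include type E iff E₂/h₂ > λE₁/(1+λh₁). Equality gives the switch point.
λE₁h₂ = E₂ + λE₂h₁ ⇒ λ = E₂/(E₁h₂ − E₂h₁) = 10.8/(89.15 − 46.76) = 0.2548 per s.

0.255 per s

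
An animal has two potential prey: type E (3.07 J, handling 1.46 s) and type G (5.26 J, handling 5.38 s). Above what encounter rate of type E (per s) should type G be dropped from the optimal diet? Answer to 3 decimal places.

Drop type G once their profitability E₂/h₂ falls below the rate achievable on type E alone: E₂/h₂ = λE₁/(1 + λh₁).
Solve for λ: λE₁h₂ = E₂(1 + λh₁) → λ(E₁h₂ − E₂h₁) = E₂ → λ = E₂/(E₁h₂ − E₂h₁).
λ = 5.26/(3.07×5.38 − 5.26×1.46) = 5.26/8.837 = 0.5952 per s.

0.595 per s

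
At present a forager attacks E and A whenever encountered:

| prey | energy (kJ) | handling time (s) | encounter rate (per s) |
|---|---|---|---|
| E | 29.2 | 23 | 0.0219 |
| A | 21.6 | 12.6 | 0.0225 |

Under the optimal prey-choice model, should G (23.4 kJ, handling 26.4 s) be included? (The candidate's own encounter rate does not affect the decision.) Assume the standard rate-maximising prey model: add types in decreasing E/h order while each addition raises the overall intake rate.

Current rate: (0.0219×29.2 + 0.0225×21.6)/(1 + 0.0219×23 + 0.0225×12.6) = 0.6297 kJ/s.
Profitability of G: 23.4/26.4 = 0.8864 kJ/s.
0.8864 > 0.6297, so adding G raises the average — include it.

Yes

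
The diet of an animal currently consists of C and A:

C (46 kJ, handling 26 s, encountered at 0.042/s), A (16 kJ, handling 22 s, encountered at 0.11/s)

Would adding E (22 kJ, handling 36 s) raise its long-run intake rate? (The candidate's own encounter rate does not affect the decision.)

Intake rate on the current diet: R = (0.042×46 + 0.11×16) / (1 + 0.042×26 + 0.11×22) = 3.692/4.512 = 0.8183 kJ/s.
E: E/h = 22/36 = 0.6111 kJ/s.
0.6111 < 0.8183, so adding E would lower the average — exclude it.

No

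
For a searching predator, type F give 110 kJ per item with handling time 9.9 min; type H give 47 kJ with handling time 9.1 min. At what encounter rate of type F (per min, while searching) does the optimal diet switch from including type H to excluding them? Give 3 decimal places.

Drop type H once their profitability E₂/h₂ falls below the rate achievable on type F alone: E₂/h₂ = λE₁/(1 + λh₁).
Solve for λ: λE₁h₂ = E₂(1 + λh₁) → λ(E₁h₂ − E₂h₁) = E₂ → λ = E₂/(E₁h₂ − E₂h₁).
λ = 47/(110×9.1 − 47×9.9) = 47/535.7 = 0.08774 per min.

0.088 per min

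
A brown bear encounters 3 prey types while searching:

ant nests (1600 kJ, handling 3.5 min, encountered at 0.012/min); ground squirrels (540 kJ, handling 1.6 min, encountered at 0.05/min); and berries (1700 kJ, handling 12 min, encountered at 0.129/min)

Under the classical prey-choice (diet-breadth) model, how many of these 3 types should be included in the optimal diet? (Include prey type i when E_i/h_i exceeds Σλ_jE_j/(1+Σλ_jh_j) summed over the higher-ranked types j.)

3

Profitabilities (E/h, kJ/min): ant nests 457, ground squirrels 338, berries 142. Add prey in this order while the next type's profitability exceeds the intake rate on those already taken.
Rate on top 1: 18.43. ground squirrels: 338 > 18.43 → include.
Rate on top 2: 41.18. berries: 142 > 41.18 → include.
Optimal diet: ant nests, ground squirrels, berries — 3 of 3 types.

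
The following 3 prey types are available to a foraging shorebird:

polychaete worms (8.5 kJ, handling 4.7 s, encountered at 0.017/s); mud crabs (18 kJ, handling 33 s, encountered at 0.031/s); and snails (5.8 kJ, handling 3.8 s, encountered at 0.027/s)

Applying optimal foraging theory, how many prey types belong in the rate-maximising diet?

3

Rank by E/h (kJ/s): polychaete worms 1.81, snails 1.53, mud crabs 0.545. Include each in turn until the next type's E/h falls below the running intake rate.
Rate on top 1: 0.1338. snails: 1.53 > 0.1338 → include.
Rate on top 2: 0.2546. mud crabs: 0.545 > 0.2546 → include.
Optimal diet: polychaete worms, snails, mud crabs — 3 of 3 types.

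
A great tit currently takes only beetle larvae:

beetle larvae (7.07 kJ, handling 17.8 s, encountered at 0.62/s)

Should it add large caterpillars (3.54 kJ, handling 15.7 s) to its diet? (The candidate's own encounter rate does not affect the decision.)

Current rate: (0.62×7.07)/(1 + 0.62×17.8) = 0.3642 kJ/s.
large caterpillars: E/h = 3.54/15.7 = 0.2255 kJ/s.
0.2255 < 0.3642, so adding large caterpillars would lower the average — exclude it.

No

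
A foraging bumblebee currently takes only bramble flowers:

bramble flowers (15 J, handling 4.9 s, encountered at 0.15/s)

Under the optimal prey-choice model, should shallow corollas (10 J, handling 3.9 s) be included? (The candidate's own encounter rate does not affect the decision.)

Intake rate on the current diet: R = (0.15×15) / (1 + 0.15×4.9) = 2.25/1.735 = 1.297 J/s.
shallow corollas: E/h = 10/3.9 = 2.564 J/s.
2.564 > 1.297, so adding shallow corollas raises the average — include it.

Yes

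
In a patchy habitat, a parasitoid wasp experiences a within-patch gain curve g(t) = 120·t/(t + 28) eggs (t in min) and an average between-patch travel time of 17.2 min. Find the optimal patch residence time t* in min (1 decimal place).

By the marginal value theorem, leave when the instantaneous gain rate g'(t) equals the habitat-wide average g(t)/(T + t).
g'(t) = 120·28/(t + 28)². Setting 120·28/(t+28)² = 120t/[(t+28)(17.2+t)] gives 28(17.2+t) = t(t+28), so t² = 28×17.2 = 481.6.
t* = √481.6 = 21.95 min.

21.9 min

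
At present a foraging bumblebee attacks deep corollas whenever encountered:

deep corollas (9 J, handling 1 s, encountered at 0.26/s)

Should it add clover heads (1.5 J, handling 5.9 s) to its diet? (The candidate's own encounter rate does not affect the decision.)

On deep corollas alone, R = ΣλE/(1+Σλh) = 2.34/1.26 = 1.857 J/s.
Profitability of clover heads: 1.5/5.9 = 0.2542 J/s.
0.2542 < 1.857, so adding clover heads would lower the average — exclude it.

No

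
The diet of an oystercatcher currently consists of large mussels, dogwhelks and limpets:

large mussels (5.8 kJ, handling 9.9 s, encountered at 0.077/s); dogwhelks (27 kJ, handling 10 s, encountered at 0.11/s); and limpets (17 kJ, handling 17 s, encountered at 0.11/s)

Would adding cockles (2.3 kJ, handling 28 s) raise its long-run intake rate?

On large mussels, dogwhelks and limpets alone, R = ΣλE/(1+Σλh) = 5.287/4.732 = 1.117 kJ/s.
cockles: E/h = 2.3/28 = 0.08214 kJ/s.
0.08214 < 1.117, so adding cockles would lower the average — exclude it.

No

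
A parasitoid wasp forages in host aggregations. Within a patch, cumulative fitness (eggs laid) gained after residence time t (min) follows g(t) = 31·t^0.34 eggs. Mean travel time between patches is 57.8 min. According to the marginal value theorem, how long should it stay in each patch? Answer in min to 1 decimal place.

29.8 min

By the marginal value theorem, leave when the instantaneous gain rate g'(t) equals the habitat-wide average g(t)/(T + t).
g'(t) = 0.34·31·t^-0.66. Setting 0.34·31·t^-0.66 = 31·t^0.34/(57.8+t) gives 0.34(57.8+t) = t, so 0.66·t = 0.34×57.8.
t* = 0.34×57.8/0.66 = 29.78 min.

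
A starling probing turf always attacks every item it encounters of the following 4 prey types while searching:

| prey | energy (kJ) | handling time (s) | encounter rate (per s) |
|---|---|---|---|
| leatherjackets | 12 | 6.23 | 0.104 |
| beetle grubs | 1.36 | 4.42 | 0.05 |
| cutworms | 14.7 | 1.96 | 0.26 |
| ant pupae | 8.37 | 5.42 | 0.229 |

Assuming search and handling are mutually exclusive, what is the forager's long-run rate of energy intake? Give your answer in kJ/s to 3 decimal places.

1.949 kJ/s

R = (0.104×12 + 0.05×1.36 + 0.26×14.7 + 0.229×8.37) / (1 + 0.104×6.23 + 0.05×4.42 + 0.26×1.96 + 0.229×5.42) = 7.055/3.62 = 1.949 kJ/s.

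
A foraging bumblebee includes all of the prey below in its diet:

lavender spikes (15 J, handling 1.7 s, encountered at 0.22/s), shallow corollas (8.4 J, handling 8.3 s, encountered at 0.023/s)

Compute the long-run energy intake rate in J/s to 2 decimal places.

R = (0.22×15 + 0.023×8.4) / (1 + 0.22×1.7 + 0.023×8.3) = 3.493/1.565 = 2.232 J/s.

2.23 J/s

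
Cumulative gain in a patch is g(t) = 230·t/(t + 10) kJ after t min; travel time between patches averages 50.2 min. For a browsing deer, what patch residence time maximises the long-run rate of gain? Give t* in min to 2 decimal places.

22.41 min

Maximise g(t)/(T+t): set derivative to zero → g'(t)(T+t) = g(t).
g'(t) = 230·10/(t + 10)². Setting 230·10/(t+10)² = 230t/[(t+10)(50.2+t)] gives 10(50.2+t) = t(t+10), so t² = 10×50.2 = 502.
t* = √502 = 22.41 min.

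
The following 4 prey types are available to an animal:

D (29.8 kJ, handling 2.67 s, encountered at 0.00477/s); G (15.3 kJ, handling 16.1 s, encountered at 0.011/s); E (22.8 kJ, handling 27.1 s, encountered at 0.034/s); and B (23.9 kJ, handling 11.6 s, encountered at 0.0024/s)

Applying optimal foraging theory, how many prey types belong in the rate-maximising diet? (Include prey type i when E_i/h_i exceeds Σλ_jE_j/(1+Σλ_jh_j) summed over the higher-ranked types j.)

Rank by E/h (kJ/s): D 11.2, B 2.06, G 0.95, E 0.841. Include each in turn until the next type's E/h falls below the running intake rate.
Rate on top 1: 0.1404. B: 2.06 > 0.1404 → include.
Rate on top 2: 0.1917. G: 0.95 > 0.1917 → include.
Rate on top 3: 0.3021. E: 0.841 > 0.3021 → include.
Optimal diet: D, B, G, E — 4 of 4 types.

4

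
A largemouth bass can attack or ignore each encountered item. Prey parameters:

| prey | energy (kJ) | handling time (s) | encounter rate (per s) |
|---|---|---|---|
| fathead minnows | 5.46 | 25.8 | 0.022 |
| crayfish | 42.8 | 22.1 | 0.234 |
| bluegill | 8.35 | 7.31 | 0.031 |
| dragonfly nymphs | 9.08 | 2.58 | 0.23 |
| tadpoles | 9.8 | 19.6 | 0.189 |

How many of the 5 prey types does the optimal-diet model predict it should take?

2

E/h in descending order: dragonfly nymphs 3.52, crayfish 1.94, bluegill 1.14, tadpoles 0.5, fathead minnows 0.212 kJ/s. The optimal diet is the largest prefix of this list for which every included type satisfies E_i/h_i > R on the types above it.
Rate on top 1: 1.311. crayfish: 1.94 > 1.311 → include.
Rate on top 2: 1.789. bluegill: 1.14 < 1.789 → exclude; stop.
Optimal diet: dragonfly nymphs, crayfish — 2 of 5 types.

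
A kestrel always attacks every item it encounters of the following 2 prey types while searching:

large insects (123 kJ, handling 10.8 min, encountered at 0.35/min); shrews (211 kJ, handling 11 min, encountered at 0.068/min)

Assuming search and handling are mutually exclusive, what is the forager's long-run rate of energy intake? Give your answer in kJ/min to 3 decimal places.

10.383 kJ/min

Energy encountered per unit search time: 0.35×123 + 0.068×211 = 57.4 kJ/min.
Handling time per unit search time: 0.35×10.8 + 0.068×11 = 4.528.
Rate = 57.4/(1 + 4.528) = 10.38 kJ/min.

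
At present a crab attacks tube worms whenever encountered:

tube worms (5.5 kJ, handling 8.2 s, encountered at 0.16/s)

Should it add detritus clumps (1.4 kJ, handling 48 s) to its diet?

No

Current rate: (0.16×5.5)/(1 + 0.16×8.2) = 0.3806 kJ/s.
detritus clumps: E/h = 1.4/48 = 0.02917 kJ/s.
0.02917 < 0.3806, so adding detritus clumps would lower the average — exclude it.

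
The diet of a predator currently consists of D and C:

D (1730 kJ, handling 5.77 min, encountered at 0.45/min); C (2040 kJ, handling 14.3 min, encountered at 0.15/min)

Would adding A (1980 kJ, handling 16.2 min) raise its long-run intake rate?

No

On D and C alone, R = ΣλE/(1+Σλh) = 1084/5.742 = 188.9 kJ/min.
Profitability of A: 1980/16.2 = 122.2 kJ/min.
122.2 < 188.9, so adding A would lower the average — exclude it.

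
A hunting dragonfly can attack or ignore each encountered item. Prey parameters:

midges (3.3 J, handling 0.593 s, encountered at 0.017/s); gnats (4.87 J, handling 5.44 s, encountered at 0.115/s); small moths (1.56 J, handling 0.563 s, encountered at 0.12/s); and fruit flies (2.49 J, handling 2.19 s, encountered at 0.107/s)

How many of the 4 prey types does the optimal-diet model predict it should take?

Profitabilities (E/h, J/s): midges 5.56, small moths 2.77, fruit flies 1.14, gnats 0.895. Add prey in this order while the next type's profitability exceeds the intake rate on those already taken.
Rate on top 1: 0.05554. small moths: 2.77 > 0.05554 → include.
Rate on top 2: 0.2258. fruit flies: 1.14 > 0.2258 → include.
Rate on top 3: 0.3885. gnats: 0.895 > 0.3885 → include.
Optimal diet: midges, small moths, fruit flies, gnats — 4 of 4 types.

4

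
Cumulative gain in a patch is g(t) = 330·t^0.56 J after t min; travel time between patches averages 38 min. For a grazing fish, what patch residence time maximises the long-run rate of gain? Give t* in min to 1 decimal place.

48.4 min

Optimal t* satisfies g'(t*) = g(t*)/(T + t*).
g'(t) = 0.56·330·t^-0.44. Setting 0.56·330·t^-0.44 = 330·t^0.56/(38+t) gives 0.56(38+t) = t, so 0.44·t = 0.56×38.
t* = 0.56×38/0.44 = 48.36 min.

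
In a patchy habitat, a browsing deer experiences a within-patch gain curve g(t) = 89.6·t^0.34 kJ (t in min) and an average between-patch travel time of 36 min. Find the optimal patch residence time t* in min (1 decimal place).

18.5 min

Optimal t* satisfies g'(t*) = g(t*)/(T + t*).
g'(t) = 0.34·89.6·t^-0.66. Setting 0.34·89.6·t^-0.66 = 89.6·t^0.34/(36+t) gives 0.34(36+t) = t, so 0.66·t = 0.34×36.
t* = 0.34×36/0.66 = 18.55 min.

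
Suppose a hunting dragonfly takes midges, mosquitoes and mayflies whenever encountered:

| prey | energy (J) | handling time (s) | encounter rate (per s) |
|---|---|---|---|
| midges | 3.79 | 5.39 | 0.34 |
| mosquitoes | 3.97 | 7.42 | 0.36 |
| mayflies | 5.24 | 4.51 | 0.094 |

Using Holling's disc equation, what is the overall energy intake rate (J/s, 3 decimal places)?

0.542 J/s

R = Σλ_iE_i / (1 + Σλ_ih_i)
Numerator: 0.34×3.79 + 0.36×3.97 + 0.094×5.24 = 3.21
Denominator: 1 + 0.34×5.39 + 0.36×7.42 + 0.094×4.51 = 5.928
R = 3.21/5.928 = 0.5416 J/s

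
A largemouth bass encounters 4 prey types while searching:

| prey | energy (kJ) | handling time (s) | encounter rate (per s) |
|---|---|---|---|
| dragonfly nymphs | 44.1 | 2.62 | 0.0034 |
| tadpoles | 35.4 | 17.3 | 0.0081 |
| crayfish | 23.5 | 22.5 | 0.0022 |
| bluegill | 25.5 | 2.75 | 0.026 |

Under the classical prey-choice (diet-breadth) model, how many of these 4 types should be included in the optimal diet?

Profitabilities (E/h, kJ/s): dragonfly nymphs 16.8, bluegill 9.27, tadpoles 2.05, crayfish 1.04. Add prey in this order while the next type's profitability exceeds the intake rate on those already taken.
Rate on top 1: 0.1486. bluegill: 9.27 > 0.1486 → include.
Rate on top 2: 0.7524. tadpoles: 2.05 > 0.7524 → include.
Rate on top 3: 0.901. crayfish: 1.04 > 0.901 → include.
Optimal diet: dragonfly nymphs, bluegill, tadpoles, crayfish — 4 of 4 types.

4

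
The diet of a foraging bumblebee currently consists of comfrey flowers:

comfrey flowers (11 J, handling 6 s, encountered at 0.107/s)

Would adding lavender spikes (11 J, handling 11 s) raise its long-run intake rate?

Yes

Intake rate on the current diet: R = (0.107×11) / (1 + 0.107×6) = 1.177/1.642 = 0.7168 J/s.
Profitability of lavender spikes: 11/11 = 1 J/s.
Since 1 > R, including lavender spikes increases the long-run rate.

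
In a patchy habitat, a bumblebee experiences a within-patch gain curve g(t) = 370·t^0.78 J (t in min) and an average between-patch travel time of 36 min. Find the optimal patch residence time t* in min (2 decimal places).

127.64 min

Optimal t* satisfies g'(t*) = g(t*)/(T + t*).
g'(t) = 0.78·370·t^-0.22. Setting 0.78·370·t^-0.22 = 370·t^0.78/(36+t) gives 0.78(36+t) = t, so 0.22·t = 0.78×36.
t* = 0.78×36/0.22 = 127.6 min.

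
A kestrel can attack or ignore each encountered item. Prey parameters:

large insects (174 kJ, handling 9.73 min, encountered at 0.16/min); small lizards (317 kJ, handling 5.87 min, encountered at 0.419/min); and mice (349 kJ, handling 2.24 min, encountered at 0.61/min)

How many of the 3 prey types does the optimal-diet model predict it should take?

Rank by E/h (kJ/min): mice 156, small lizards 54, large insects 17.9. Include each in turn until the next type's E/h falls below the running intake rate.
Rate on top 1: 89.96. small lizards: 54 < 89.96 → exclude; stop.
Optimal diet: mice — 1 of 3 types.

1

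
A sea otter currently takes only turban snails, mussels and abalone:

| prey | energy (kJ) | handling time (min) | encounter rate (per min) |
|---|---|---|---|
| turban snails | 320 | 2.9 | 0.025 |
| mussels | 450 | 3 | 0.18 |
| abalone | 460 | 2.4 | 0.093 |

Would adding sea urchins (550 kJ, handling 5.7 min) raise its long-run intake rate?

Yes

Current rate: (0.025×320 + 0.18×450 + 0.093×460)/(1 + 0.025×2.9 + 0.18×3 + 0.093×2.4) = 71.79 kJ/min.
sea urchins: E/h = 550/5.7 = 96.49 kJ/min.
96.49 > 71.79, so adding sea urchins raises the average — include it.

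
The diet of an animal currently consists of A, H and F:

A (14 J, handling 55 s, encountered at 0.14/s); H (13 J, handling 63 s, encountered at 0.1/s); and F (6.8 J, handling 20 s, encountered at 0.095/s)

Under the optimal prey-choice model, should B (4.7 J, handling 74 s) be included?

On A, H and F alone, R = ΣλE/(1+Σλh) = 3.906/16.9 = 0.2311 J/s.
B: E/h = 4.7/74 = 0.06351 J/s.
0.06351 < 0.2311, so adding B would lower the average — exclude it.

No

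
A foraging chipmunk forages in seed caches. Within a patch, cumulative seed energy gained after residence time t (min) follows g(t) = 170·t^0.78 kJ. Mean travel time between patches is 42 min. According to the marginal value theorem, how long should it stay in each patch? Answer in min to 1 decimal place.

Optimal t* satisfies g'(t*) = g(t*)/(T + t*).
g'(t) = 0.78·170·t^-0.22. Setting 0.78·170·t^-0.22 = 170·t^0.78/(42+t) gives 0.78(42+t) = t, so 0.22·t = 0.78×42.
t* = 0.78×42/0.22 = 148.9 min.

148.9 min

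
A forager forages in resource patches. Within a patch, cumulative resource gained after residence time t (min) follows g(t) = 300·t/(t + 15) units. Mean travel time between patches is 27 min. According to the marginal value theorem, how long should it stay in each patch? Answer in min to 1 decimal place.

By the marginal value theorem, leave when the instantaneous gain rate g'(t) equals the habitat-wide average g(t)/(T + t).
g'(t) = 300·15/(t + 15)². Setting 300·15/(t+15)² = 300t/[(t+15)(27+t)] gives 15(27+t) = t(t+15), so t² = 15×27 = 405.
t* = √405 = 20.12 min.

20.1 min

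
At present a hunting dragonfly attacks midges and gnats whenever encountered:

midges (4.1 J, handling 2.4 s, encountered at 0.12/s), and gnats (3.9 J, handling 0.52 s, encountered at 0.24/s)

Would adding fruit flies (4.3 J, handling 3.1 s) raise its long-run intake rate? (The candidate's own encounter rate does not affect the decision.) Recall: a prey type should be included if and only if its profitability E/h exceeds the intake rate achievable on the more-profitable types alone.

Current rate: (0.12×4.1 + 0.24×3.9)/(1 + 0.12×2.4 + 0.24×0.52) = 1.011 J/s.
Profitability of fruit flies: 4.3/3.1 = 1.387 J/s.
Since 1.387 > R, including fruit flies increases the long-run rate.

Yes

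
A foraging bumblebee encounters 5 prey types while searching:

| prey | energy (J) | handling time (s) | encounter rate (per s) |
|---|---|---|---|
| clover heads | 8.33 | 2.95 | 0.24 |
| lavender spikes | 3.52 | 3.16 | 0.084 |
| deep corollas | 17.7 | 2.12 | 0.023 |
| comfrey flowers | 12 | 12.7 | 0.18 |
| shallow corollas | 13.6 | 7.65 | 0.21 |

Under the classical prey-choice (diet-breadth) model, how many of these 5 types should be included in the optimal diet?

3

Rank by E/h (J/s): deep corollas 8.35, clover heads 2.82, shallow corollas 1.78, lavender spikes 1.11, comfrey flowers 0.945. Include each in turn until the next type's E/h falls below the running intake rate.
Rate on top 1: 0.3882. clover heads: 2.82 > 0.3882 → include.
Rate on top 2: 1.37. shallow corollas: 1.78 > 1.37 → include.
Rate on top 3: 1.565. lavender spikes: 1.11 < 1.565 → exclude; stop.
Optimal diet: deep corollas, clover heads, shallow corollas — 3 of 5 types.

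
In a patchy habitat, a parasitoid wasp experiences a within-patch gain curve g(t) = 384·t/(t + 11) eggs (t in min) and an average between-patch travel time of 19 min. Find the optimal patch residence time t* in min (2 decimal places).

Optimal t* satisfies g'(t*) = g(t*)/(T + t*).
g'(t) = 384·11/(t + 11)². Setting 384·11/(t+11)² = 384t/[(t+11)(19+t)] gives 11(19+t) = t(t+11), so t² = 11×19 = 209.
t* = √209 = 14.46 min.

14.46 min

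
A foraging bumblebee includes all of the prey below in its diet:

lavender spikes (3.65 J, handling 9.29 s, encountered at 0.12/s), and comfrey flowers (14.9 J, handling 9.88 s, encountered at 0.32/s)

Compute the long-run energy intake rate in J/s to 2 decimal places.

R = (0.12×3.65 + 0.32×14.9) / (1 + 0.12×9.29 + 0.32×9.88) = 5.206/5.276 = 0.9867 J/s.

0.99 J/s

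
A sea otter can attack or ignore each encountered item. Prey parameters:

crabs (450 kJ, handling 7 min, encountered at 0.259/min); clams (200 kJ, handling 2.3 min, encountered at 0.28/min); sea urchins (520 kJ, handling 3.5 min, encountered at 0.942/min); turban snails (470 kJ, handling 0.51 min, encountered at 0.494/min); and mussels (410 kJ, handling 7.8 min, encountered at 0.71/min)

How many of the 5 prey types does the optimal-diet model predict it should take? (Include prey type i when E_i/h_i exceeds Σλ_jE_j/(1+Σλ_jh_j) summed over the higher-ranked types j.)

1

Rank by E/h (kJ/min): turban snails 922, sea urchins 149, clams 87, crabs 64.3, mussels 52.6. Include each in turn until the next type's E/h falls below the running intake rate.
Rate on top 1: 185.5. sea urchins: 149 < 185.5 → exclude; stop.
Optimal diet: turban snails — 1 of 5 types.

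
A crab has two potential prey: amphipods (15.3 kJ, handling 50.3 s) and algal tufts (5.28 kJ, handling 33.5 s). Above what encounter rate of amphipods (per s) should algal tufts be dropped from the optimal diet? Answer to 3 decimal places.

0.021 per s

At the threshold, the rate on amphipods alone equals the profitability of algal tufts: λ·15.3/(1 + λ·50.3) = 5.28/33.5 = 0.1576.
Rearranging, λ(15.3 − 0.1576×50.3) = 0.1576, so λ = 0.1576/7.372 = 0.02138 per s.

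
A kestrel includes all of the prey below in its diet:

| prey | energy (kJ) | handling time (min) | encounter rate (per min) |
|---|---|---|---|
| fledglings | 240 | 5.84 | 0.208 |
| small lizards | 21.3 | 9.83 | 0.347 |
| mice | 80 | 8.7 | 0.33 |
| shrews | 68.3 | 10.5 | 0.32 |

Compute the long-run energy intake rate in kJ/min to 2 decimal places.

R = (0.208×240 + 0.347×21.3 + 0.33×80 + 0.32×68.3) / (1 + 0.208×5.84 + 0.347×9.83 + 0.33×8.7 + 0.32×10.5) = 105.6/11.86 = 8.904 kJ/min.

8.90 kJ/min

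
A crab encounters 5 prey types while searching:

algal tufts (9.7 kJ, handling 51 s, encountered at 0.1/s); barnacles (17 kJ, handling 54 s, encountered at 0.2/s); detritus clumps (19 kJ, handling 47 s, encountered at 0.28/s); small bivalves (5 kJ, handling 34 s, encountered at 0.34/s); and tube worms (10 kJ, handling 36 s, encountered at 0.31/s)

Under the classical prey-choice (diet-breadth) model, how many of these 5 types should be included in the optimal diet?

1

E/h in descending order: detritus clumps 0.404, barnacles 0.315, tube worms 0.278, algal tufts 0.19, small bivalves 0.147 kJ/s. The optimal diet is the largest prefix of this list for which every included type satisfies E_i/h_i > R on the types above it.
Rate on top 1: 0.3757. barnacles: 0.315 < 0.3757 → exclude; stop.
Optimal diet: detritus clumps — 1 of 5 types.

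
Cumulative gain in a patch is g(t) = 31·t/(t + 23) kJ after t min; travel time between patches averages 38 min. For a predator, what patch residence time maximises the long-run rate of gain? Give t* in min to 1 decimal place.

29.6 min

By the marginal value theorem, leave when the instantaneous gain rate g'(t) equals the habitat-wide average g(t)/(T + t).
g'(t) = 31·23/(t + 23)². Setting 31·23/(t+23)² = 31t/[(t+23)(38+t)] gives 23(38+t) = t(t+23), so t² = 23×38 = 874.
t* = √874 = 29.56 min.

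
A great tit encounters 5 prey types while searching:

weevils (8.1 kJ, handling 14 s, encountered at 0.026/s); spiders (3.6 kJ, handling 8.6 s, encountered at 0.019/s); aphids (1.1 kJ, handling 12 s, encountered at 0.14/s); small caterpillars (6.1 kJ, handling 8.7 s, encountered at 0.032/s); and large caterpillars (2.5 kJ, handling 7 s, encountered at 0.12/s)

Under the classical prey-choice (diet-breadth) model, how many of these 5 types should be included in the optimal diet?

Profitabilities (E/h, kJ/s): small caterpillars 0.701, weevils 0.579, spiders 0.419, large caterpillars 0.357, aphids 0.0917. Add prey in this order while the next type's profitability exceeds the intake rate on those already taken.
Rate on top 1: 0.1527. weevils: 0.579 > 0.1527 → include.
Rate on top 2: 0.2471. spiders: 0.419 > 0.2471 → include.
Rate on top 3: 0.2626. large caterpillars: 0.357 > 0.2626 → include.
Rate on top 4: 0.2926. aphids: 0.0917 < 0.2926 → exclude; stop.
Optimal diet: small caterpillars, weevils, spiders, large caterpillars — 4 of 5 types.

4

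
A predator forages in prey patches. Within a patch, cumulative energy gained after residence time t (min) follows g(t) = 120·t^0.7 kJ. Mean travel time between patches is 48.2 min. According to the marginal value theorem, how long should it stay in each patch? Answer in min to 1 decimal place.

Optimal t* satisfies g'(t*) = g(t*)/(T + t*).
g'(t) = 0.7·120·t^-0.3. Setting 0.7·120·t^-0.3 = 120·t^0.7/(48.2+t) gives 0.7(48.2+t) = t, so 0.30·t = 0.7×48.2.
t* = 0.7×48.2/0.30 = 112.5 min.

112.5 min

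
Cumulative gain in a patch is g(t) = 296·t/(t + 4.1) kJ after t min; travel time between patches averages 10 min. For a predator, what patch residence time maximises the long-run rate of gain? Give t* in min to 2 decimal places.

By the marginal value theorem, leave when the instantaneous gain rate g'(t) equals the habitat-wide average g(t)/(T + t).
g'(t) = 296·4.1/(t + 4.1)². Setting 296·4.1/(t+4.1)² = 296t/[(t+4.1)(10+t)] gives 4.1(10+t) = t(t+4.1), so t² = 4.1×10 = 41.
t* = √41 = 6.403 min.

6.40 min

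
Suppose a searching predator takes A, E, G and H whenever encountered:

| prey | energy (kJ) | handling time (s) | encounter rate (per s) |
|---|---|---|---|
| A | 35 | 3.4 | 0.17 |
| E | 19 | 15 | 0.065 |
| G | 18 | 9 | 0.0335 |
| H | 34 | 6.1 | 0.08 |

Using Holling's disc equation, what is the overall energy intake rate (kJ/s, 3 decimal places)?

R = Σλ_iE_i / (1 + Σλ_ih_i)
Numerator: 0.17×35 + 0.065×19 + 0.0335×18 + 0.08×34 = 10.51
Denominator: 1 + 0.17×3.4 + 0.065×15 + 0.0335×9 + 0.08×6.1 = 3.343
R = 10.51/3.343 = 3.144 kJ/s

3.144 kJ/s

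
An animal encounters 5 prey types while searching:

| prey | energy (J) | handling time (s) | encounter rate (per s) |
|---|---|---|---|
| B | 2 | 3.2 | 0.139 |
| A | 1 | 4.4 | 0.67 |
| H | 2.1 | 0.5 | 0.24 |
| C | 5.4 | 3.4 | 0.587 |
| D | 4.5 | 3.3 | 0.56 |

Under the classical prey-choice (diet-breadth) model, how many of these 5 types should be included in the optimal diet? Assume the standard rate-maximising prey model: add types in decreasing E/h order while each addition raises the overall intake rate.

E/h in descending order: H 4.2, C 1.59, D 1.36, B 0.625, A 0.227 J/s. The optimal diet is the largest prefix of this list for which every included type satisfies E_i/h_i > R on the types above it.
Rate on top 1: 0.45. C: 1.59 > 0.45 → include.
Rate on top 2: 1.179. D: 1.36 > 1.179 → include.
Rate on top 3: 1.248. B: 0.625 < 1.248 → exclude; stop.
Optimal diet: H, C, D — 3 of 5 types.

3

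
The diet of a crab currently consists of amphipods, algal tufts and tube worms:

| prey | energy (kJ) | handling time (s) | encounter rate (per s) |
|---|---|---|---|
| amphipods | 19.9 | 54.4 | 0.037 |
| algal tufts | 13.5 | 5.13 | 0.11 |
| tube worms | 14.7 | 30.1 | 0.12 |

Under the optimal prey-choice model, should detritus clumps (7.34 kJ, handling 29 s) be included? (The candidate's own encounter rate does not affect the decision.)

Current rate: (0.037×19.9 + 0.11×13.5 + 0.12×14.7)/(1 + 0.037×54.4 + 0.11×5.13 + 0.12×30.1) = 0.5544 kJ/s.
Profitability of detritus clumps: 7.34/29 = 0.2531 kJ/s.
0.2531 < 0.5544, so adding detritus clumps would lower the average — exclude it.

No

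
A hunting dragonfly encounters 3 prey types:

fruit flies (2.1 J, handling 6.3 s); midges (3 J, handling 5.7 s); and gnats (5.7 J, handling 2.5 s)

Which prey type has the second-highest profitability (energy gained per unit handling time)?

midges

Profitability E/h (J/s): fruit flies = 2.1/6.3 = 0.333, midges = 3/5.7 = 0.526, gnats = 5.7/2.5 = 2.28.
Ranked: gnats > midges > fruit flies.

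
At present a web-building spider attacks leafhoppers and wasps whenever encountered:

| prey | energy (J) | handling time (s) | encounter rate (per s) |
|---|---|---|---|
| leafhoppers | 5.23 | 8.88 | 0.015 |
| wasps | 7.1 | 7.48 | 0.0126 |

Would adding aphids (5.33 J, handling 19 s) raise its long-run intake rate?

Current rate: (0.015×5.23 + 0.0126×7.1)/(1 + 0.015×8.88 + 0.0126×7.48) = 0.1368 J/s.
Profitability of aphids: 5.33/19 = 0.2805 J/s.
0.2805 > 0.1368, so adding aphids raises the average — include it.

Yes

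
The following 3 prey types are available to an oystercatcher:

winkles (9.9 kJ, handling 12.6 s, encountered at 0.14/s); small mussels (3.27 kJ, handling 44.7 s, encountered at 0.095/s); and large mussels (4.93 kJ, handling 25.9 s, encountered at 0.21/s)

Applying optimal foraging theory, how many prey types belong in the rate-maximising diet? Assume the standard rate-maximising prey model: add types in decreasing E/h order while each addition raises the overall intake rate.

Profitabilities (E/h, kJ/s): winkles 0.786, large mussels 0.19, small mussels 0.0732. Add prey in this order while the next type's profitability exceeds the intake rate on those already taken.
Rate on top 1: 0.5014. large mussels: 0.19 < 0.5014 → exclude; stop.
Optimal diet: winkles — 1 of 3 types.

1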